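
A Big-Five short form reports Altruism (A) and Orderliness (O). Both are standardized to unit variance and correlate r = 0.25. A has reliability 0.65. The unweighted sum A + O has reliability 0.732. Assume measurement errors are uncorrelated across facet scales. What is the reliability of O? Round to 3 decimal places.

Var(A+O) = 2 + 2·0.25 = 2.500.
True-score variance = ρ_A + ρ_O + 2·0.25, so 0.732 = (0.65 + ρ_O + 0.50) / 2.500.
ρ_O = 0.732·2.500 − 0.65 − 0.50 = 0.680.

0.680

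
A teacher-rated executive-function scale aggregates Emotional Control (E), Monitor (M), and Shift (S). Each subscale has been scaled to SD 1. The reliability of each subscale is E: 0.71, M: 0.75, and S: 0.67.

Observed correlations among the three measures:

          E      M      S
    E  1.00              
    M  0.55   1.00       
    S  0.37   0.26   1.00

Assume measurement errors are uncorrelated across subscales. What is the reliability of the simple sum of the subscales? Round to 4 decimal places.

0.8377

Var(E+M+S) = 3 + 2·[0.55 + 0.37 + 0.26] = 3 + 2.36 = 5.36.
Under uncorrelated errors the observed covariances equal the true-score covariances, so only the own-variance terms attenuate.
True-score variance = [0.71 + 0.75 + 0.67] + 2.36 = 2.13 + 2.36 = 4.49.
Reliability = 4.49 / 5.36 = 0.8377.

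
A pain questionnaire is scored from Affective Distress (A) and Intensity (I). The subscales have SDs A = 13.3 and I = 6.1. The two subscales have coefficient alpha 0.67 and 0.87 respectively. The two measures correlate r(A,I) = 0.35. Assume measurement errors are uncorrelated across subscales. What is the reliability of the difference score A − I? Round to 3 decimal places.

0.598

Var(A−I) = 13.3² + 6.1² − 2·13.3·6.1·0.35 = 214.1 − 56.791 = 157.309.
Under uncorrelated errors the observed covariances equal the true-score covariances, so only the own-variance terms attenuate.
True-score variance = [13.3²·0.67 + 6.1²·0.87] − 56.791 = 150.889 − 56.791 = 94.098.
Reliability = 94.098 / 157.309 = 0.598.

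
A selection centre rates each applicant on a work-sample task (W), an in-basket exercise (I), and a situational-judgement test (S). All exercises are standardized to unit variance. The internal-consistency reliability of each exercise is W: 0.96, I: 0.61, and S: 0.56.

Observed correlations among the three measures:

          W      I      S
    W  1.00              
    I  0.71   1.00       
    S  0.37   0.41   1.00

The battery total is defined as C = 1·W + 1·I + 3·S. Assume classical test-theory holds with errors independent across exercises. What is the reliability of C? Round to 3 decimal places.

0.743

Var(C) = 1 + 1 + 3² + 2·[0.71 + 3·0.37 + 3·0.41] = 11 + 6.1 = 17.1.
Under uncorrelated errors the observed covariances equal the true-score covariances, so only the own-variance terms attenuate.
True-score variance = [0.96 + 0.61 + 3²·0.56] + 6.1 = 6.61 + 6.1 = 12.71.
Reliability = 12.71 / 17.1 = 0.743.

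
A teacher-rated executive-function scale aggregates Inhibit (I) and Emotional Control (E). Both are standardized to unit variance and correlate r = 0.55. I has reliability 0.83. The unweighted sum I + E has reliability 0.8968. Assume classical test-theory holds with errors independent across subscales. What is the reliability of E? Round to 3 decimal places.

Var(I+E) = 2 + 2·0.55 = 3.100.
True-score variance = ρ_I + ρ_E + 2·0.55, so 0.8968 = (0.83 + ρ_E + 1.10) / 3.100.
ρ_E = 0.8968·3.100 − 0.83 − 1.10 = 0.850.

0.850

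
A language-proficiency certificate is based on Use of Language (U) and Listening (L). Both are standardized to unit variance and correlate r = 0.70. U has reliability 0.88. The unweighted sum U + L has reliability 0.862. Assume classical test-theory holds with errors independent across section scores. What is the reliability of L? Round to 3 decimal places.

0.651

Var(U+L) = 2 + 2·0.70 = 3.400.
True-score variance = ρ_U + ρ_L + 2·0.70, so 0.862 = (0.88 + ρ_L + 1.40) / 3.400.
ρ_L = 0.862·3.400 − 0.88 − 1.40 = 0.651.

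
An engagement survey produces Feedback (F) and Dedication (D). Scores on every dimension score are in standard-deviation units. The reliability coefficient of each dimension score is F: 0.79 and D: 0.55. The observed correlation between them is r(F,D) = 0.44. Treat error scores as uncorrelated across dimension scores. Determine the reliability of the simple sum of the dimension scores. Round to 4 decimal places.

0.7708

Var(F+D) = 2 + 2·[0.44] = 2 + 0.88 = 2.88.
With uncorrelated errors the cross-covariances are all true-score covariance, so they carry over unchanged; only the diagonal terms shrink to ρᵢσᵢ².
True-score variance = [0.79 + 0.55] + 0.88 = 1.34 + 0.88 = 2.22.
Reliability = 2.22 / 2.88 = 0.7708.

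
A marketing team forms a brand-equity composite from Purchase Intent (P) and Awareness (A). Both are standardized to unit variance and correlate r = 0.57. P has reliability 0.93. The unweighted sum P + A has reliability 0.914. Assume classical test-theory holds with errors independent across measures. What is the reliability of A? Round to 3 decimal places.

0.800

Var(P+A) = 2 + 2·0.57 = 3.140.
True-score variance = ρ_P + ρ_A + 2·0.57, so 0.914 = (0.93 + ρ_A + 1.14) / 3.140.
ρ_A = 0.914·3.140 − 0.93 − 1.14 = 0.800.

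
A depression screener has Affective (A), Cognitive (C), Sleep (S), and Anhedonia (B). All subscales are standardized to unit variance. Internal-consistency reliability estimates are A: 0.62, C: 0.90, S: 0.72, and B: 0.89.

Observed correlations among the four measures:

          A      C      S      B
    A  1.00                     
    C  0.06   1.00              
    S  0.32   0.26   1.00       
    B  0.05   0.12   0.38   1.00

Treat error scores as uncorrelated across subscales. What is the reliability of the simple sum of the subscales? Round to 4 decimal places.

Var(A+C+S+B) = 4 + 2·[0.06 + 0.32 + 0.05 + 0.26 + 0.12 + 0.38] = 4 + 2.38 = 6.38.
Because errors are independent across components, Cov(Tᵢ,Tⱼ) = Cov(Xᵢ,Xⱼ); the off-diagonal part of the true-score variance is the same as above.
True-score variance = [0.62 + 0.90 + 0.72 + 0.89] + 2.38 = 3.13 + 2.38 = 5.51.
Reliability = 5.51 / 6.38 = 0.8636.

0.8636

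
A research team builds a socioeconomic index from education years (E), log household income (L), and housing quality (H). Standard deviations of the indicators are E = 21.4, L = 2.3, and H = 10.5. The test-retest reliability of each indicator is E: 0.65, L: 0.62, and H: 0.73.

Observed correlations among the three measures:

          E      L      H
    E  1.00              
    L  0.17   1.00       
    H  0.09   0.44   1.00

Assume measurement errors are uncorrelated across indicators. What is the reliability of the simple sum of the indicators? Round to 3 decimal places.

0.705

Var(E+L+H) = 21.4² + 2.3² + 10.5² + 2·[21.4·2.3·0.17 + 21.4·10.5·0.09 + 2.3·10.5·0.44] = 573.5 + 78.4328 = 651.933.
Because errors are independent across components, Cov(Tᵢ,Tⱼ) = Cov(Xᵢ,Xⱼ); the off-diagonal part of the true-score variance is the same as above.
True-score variance = [21.4²·0.65 + 2.3²·0.62 + 10.5²·0.73] + 78.4328 = 381.436 + 78.4328 = 459.869.
Reliability = 459.869 / 651.933 = 0.705.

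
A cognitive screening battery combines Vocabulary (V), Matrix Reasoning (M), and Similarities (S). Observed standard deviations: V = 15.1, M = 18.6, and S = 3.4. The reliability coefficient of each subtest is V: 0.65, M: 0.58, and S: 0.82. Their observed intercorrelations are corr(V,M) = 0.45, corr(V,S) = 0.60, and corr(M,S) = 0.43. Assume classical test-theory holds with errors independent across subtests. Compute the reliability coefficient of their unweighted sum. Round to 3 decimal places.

0.762

Var(V+M+S) = 15.1² + 18.6² + 3.4² + 2·[15.1·18.6·0.45 + 15.1·3.4·0.60 + 18.6·3.4·0.43] = 585.53 + 368.768 = 954.298.
Under uncorrelated errors the observed covariances equal the true-score covariances, so only the own-variance terms attenuate.
True-score variance = [15.1²·0.65 + 18.6²·0.58 + 3.4²·0.82] + 368.768 = 358.343 + 368.768 = 727.111.
Reliability = 727.111 / 954.298 = 0.762.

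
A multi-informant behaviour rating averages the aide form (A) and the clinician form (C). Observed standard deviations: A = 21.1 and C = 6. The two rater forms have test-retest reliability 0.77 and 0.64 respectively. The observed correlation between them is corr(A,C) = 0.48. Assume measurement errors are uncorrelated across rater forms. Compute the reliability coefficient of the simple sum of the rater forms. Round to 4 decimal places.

0.8086

Var(A+C) = 21.1² + 6² + 2·[21.1·6·0.48] = 481.21 + 121.536 = 602.746.
Because errors are independent across components, Cov(Tᵢ,Tⱼ) = Cov(Xᵢ,Xⱼ); the off-diagonal part of the true-score variance is the same as above.
True-score variance = [21.1²·0.77 + 6²·0.64] + 121.536 = 365.852 + 121.536 = 487.388.
Reliability = 487.388 / 602.746 = 0.8086.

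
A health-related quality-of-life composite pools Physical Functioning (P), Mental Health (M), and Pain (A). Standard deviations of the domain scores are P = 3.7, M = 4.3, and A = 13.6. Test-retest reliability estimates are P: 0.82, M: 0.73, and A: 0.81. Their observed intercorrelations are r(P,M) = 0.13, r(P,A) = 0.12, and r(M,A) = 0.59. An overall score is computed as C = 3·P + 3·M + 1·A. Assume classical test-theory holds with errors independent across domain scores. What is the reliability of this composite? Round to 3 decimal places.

0.865

Var(C) = 3²·3.7² + 3²·4.3² + 13.6² + 2·[9·3.7·4.3·0.13 + 3·3.7·13.6·0.12 + 3·4.3·13.6·0.59] = 474.58 + 280.479 = 755.059.
Under uncorrelated errors the observed covariances equal the true-score covariances, so only the own-variance terms attenuate.
True-score variance = [3²·3.7²·0.82 + 3²·4.3²·0.73 + 13.6²·0.81] + 280.479 = 372.329 + 280.479 = 652.808.
Reliability = 652.808 / 755.059 = 0.865.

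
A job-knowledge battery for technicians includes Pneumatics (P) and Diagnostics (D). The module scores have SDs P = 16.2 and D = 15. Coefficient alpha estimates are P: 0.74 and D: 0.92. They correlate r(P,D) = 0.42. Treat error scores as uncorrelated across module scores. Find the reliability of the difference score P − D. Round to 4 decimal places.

0.6956

Var(P−D) = 16.2² + 15² − 2·16.2·15·0.42 = 487.44 − 204.12 = 283.32.
Because errors are independent across components, Cov(Tᵢ,Tⱼ) = Cov(Xᵢ,Xⱼ); the off-diagonal part of the true-score variance is the same as above.
True-score variance = [16.2²·0.74 + 15²·0.92] − 204.12 = 401.206 − 204.12 = 197.086.
Reliability = 197.086 / 283.32 = 0.6956.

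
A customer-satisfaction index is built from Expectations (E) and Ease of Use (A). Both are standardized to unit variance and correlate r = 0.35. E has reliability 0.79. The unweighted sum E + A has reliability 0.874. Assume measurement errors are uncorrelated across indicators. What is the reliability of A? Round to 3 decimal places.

Var(E+A) = 2 + 2·0.35 = 2.700.
True-score variance = ρ_E + ρ_A + 2·0.35, so 0.874 = (0.79 + ρ_A + 0.70) / 2.700.
ρ_A = 0.874·2.700 − 0.79 − 0.70 = 0.870.

0.870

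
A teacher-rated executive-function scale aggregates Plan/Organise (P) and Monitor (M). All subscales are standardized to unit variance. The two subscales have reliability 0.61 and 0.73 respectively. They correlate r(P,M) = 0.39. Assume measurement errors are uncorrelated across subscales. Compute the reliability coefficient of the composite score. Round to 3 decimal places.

Var(P+M) = 2 + 2·[0.39] = 2 + 0.78 = 2.78.
Under uncorrelated errors the observed covariances equal the true-score covariances, so only the own-variance terms attenuate.
True-score variance = [0.61 + 0.73] + 0.78 = 1.34 + 0.78 = 2.12.
Reliability = 2.12 / 2.78 = 0.763.

0.763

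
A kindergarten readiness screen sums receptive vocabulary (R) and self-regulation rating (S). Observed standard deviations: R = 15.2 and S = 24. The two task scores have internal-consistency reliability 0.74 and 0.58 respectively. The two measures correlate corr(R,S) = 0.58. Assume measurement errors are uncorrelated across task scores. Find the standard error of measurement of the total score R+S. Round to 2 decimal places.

Var(total) = 807.04 + 423.168 = 1230.21.
True-score variance = 505.05 + 423.168 = 928.218, so reliability = 0.7545.
Error variance = 1230.21 − 928.218 = 301.99; SEM = √301.99 = 17.38.

17.38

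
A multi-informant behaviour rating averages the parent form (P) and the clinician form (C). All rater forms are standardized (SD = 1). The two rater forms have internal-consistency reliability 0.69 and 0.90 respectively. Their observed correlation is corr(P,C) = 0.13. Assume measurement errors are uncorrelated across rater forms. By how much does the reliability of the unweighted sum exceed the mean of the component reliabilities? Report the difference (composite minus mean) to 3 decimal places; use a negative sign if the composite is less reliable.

0.024

Var(sum) = 2 + 0.26 = 2.26; true-score variance = 1.59 + 0.26 = 1.85; composite reliability = 0.8186.
Mean component reliability = 0.7950.
Difference = 0.8186 − 0.7950 = 0.024.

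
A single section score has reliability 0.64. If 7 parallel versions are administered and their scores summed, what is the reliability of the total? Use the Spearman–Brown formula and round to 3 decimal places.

0.926

ρ_k = kρ / (1 + (k−1)ρ) = 7·0.64 / (1 + 6·0.64) = 4.480 / 4.840 = 0.926.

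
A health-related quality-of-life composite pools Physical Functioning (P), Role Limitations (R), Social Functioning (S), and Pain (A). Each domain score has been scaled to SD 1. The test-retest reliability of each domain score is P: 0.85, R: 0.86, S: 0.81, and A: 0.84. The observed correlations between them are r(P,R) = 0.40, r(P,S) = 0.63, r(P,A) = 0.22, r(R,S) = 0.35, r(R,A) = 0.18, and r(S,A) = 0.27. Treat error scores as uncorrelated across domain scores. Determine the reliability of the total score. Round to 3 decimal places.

Var(P+R+S+A) = 4 + 2·[0.40 + 0.63 + 0.22 + 0.35 + 0.18 + 0.27] = 4 + 4.1 = 8.1.
Because errors are independent across components, Cov(Tᵢ,Tⱼ) = Cov(Xᵢ,Xⱼ); the off-diagonal part of the true-score variance is the same as above.
True-score variance = [0.85 + 0.86 + 0.81 + 0.84] + 4.1 = 3.36 + 4.1 = 7.46.
Reliability = 7.46 / 8.1 = 0.921.

0.921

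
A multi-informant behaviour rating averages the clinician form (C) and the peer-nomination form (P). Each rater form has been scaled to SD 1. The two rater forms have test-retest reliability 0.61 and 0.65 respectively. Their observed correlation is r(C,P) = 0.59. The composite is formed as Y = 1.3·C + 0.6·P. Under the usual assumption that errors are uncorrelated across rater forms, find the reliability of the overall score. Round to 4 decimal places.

0.7357

Var(Y) = 1.3² + 0.6² + 2·[0.78·0.59] = 2.05 + 0.9204 = 2.9704.
Because errors are independent across components, Cov(Tᵢ,Tⱼ) = Cov(Xᵢ,Xⱼ); the off-diagonal part of the true-score variance is the same as above.
True-score variance = [1.3²·0.61 + 0.6²·0.65] + 0.9204 = 1.2649 + 0.9204 = 2.1853.
Reliability = 2.1853 / 2.9704 = 0.7357.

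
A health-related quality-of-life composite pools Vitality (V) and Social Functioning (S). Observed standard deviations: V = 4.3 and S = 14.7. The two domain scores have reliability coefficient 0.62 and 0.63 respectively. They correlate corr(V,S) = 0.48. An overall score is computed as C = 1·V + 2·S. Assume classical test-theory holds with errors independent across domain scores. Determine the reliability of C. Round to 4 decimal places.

0.6745

Var(C) = 4.3² + 2²·14.7² + 2·[2·4.3·14.7·0.48] = 882.85 + 121.363 = 1004.21.
With uncorrelated errors the cross-covariances are all true-score covariance, so they carry over unchanged; only the diagonal terms shrink to ρᵢσᵢ².
True-score variance = [4.3²·0.62 + 2²·14.7²·0.63] + 121.363 = 556.011 + 121.363 = 677.374.
Reliability = 677.374 / 1004.21 = 0.6745.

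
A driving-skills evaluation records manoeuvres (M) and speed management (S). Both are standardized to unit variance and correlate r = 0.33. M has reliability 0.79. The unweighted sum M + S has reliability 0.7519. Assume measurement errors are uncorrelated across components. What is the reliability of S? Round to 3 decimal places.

0.550

Var(M+S) = 2 + 2·0.33 = 2.660.
True-score variance = ρ_M + ρ_S + 2·0.33, so 0.7519 = (0.79 + ρ_S + 0.66) / 2.660.
ρ_S = 0.7519·2.660 − 0.79 − 0.66 = 0.550.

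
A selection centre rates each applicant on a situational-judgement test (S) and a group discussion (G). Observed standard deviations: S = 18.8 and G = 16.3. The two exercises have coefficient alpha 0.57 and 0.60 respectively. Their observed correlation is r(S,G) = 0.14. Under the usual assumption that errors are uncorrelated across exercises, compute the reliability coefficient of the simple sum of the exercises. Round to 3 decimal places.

Var(S+G) = 18.8² + 16.3² + 2·[18.8·16.3·0.14] = 619.13 + 85.8032 = 704.933.
With uncorrelated errors the cross-covariances are all true-score covariance, so they carry over unchanged; only the diagonal terms shrink to ρᵢσᵢ².
True-score variance = [18.8²·0.57 + 16.3²·0.60] + 85.8032 = 360.875 + 85.8032 = 446.678.
Reliability = 446.678 / 704.933 = 0.634.

0.634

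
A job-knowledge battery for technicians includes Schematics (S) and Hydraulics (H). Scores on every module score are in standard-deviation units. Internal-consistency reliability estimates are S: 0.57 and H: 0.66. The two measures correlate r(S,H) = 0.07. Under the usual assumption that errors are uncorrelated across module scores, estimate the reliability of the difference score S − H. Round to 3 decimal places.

0.586

Var(S−H) = 1 + 1 − 2·0.07 = 2 − 0.14 = 1.86.
Under uncorrelated errors the observed covariances equal the true-score covariances, so only the own-variance terms attenuate.
True-score variance = [0.57 + 0.66] − 0.14 = 1.23 − 0.14 = 1.09.
Reliability = 1.09 / 1.86 = 0.586.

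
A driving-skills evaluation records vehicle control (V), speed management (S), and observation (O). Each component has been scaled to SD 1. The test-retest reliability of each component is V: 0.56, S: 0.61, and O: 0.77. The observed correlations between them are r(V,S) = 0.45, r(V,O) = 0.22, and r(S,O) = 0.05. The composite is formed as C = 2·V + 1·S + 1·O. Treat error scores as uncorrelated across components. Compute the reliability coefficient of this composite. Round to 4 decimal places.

0.7289

Var(C) = 2² + 1 + 1 + 2·[2·0.45 + 2·0.22 + 0.05] = 6 + 2.78 = 8.78.
With uncorrelated errors the cross-covariances are all true-score covariance, so they carry over unchanged; only the diagonal terms shrink to ρᵢσᵢ².
True-score variance = [2²·0.56 + 0.61 + 0.77] + 2.78 = 3.62 + 2.78 = 6.4.
Reliability = 6.4 / 8.78 = 0.7289.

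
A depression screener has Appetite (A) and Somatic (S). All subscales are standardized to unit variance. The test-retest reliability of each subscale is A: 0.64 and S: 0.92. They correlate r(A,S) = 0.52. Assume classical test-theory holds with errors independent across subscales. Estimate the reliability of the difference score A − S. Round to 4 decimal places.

0.5417

Var(A−S) = 1 + 1 − 2·0.52 = 2 − 1.04 = 0.96.
Under uncorrelated errors the observed covariances equal the true-score covariances, so only the own-variance terms attenuate.
True-score variance = [0.64 + 0.92] − 1.04 = 1.56 − 1.04 = 0.52.
Reliability = 0.52 / 0.96 = 0.5417.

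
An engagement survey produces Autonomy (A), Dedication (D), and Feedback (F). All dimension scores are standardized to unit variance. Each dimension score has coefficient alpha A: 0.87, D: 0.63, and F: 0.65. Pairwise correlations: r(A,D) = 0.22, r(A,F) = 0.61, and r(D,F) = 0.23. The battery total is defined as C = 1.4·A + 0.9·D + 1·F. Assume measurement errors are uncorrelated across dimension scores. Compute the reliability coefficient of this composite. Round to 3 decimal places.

Var(C) = 1.4² + 0.9² + 1 + 2·[1.26·0.22 + 1.4·0.61 + 0.9·0.23] = 3.77 + 2.6764 = 6.4464.
Under uncorrelated errors the observed covariances equal the true-score covariances, so only the own-variance terms attenuate.
True-score variance = [1.4²·0.87 + 0.9²·0.63 + 0.65] + 2.6764 = 2.8655 + 2.6764 = 5.5419.
Reliability = 5.5419 / 6.4464 = 0.860.

0.860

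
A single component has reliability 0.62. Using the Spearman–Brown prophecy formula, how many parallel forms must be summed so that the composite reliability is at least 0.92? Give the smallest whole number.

k ≥ ρ*(1−ρ₁)/(ρ₁(1−ρ*)) = 0.92·0.38 / (0.62·0.08) = 7.048.
Smallest integer k = 8.

8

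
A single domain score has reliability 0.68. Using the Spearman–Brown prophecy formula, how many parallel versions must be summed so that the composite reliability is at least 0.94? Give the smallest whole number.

8

k ≥ ρ*(1−ρ₁)/(ρ₁(1−ρ*)) = 0.94·0.32 / (0.68·0.06) = 7.373.
Smallest integer k = 8.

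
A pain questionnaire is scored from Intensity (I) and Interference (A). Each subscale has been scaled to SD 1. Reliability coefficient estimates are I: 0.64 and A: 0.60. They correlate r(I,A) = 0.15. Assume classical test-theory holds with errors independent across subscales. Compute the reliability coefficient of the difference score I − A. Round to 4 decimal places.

Var(I−A) = 1 + 1 − 2·0.15 = 2 − 0.3 = 1.7.
With uncorrelated errors the cross-covariances are all true-score covariance, so they carry over unchanged; only the diagonal terms shrink to ρᵢσᵢ².
True-score variance = [0.64 + 0.60] − 0.3 = 1.24 − 0.3 = 0.94.
Reliability = 0.94 / 1.7 = 0.5529.

0.5529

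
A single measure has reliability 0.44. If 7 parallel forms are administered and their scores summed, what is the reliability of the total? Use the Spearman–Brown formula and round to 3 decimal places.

ρ_k = kρ / (1 + (k−1)ρ) = 7·0.44 / (1 + 6·0.44) = 3.080 / 3.640 = 0.846.

0.846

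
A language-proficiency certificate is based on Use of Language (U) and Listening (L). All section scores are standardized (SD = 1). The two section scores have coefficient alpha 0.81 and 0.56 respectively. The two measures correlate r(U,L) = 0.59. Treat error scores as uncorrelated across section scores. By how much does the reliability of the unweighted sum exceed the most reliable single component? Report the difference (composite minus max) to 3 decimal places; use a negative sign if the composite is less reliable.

Var(sum) = 2 + 1.18 = 3.18; true-score variance = 1.37 + 1.18 = 2.55; composite reliability = 0.8019.
Max component reliability = 0.8100.
Difference = 0.8019 − 0.8100 = -0.008.

-0.008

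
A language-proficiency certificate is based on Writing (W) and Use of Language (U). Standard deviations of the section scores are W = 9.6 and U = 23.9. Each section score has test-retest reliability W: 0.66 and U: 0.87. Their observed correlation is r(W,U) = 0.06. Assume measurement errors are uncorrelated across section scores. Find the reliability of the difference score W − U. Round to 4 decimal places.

0.8339

Var(W−U) = 9.6² + 23.9² − 2·9.6·23.9·0.06 = 663.37 − 27.5328 = 635.837.
With uncorrelated errors the cross-covariances are all true-score covariance, so they carry over unchanged; only the diagonal terms shrink to ρᵢσᵢ².
True-score variance = [9.6²·0.66 + 23.9²·0.87] − 27.5328 = 557.778 − 27.5328 = 530.245.
Reliability = 530.245 / 635.837 = 0.8339.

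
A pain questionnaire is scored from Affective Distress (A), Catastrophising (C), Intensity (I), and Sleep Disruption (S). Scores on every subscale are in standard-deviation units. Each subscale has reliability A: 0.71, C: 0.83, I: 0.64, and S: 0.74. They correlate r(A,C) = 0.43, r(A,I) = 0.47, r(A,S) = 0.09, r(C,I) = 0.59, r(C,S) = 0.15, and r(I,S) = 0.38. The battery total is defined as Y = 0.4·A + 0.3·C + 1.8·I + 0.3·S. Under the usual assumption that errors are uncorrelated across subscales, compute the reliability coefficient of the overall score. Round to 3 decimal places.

Var(Y) = 0.4² + 0.3² + 1.8² + 0.3² + 2·[0.12·0.43 + 0.72·0.47 + 0.12·0.09 + 0.54·0.59 + 0.09·0.15 + 0.54·0.38] = 3.58 + 1.8762 = 5.4562.
Because errors are independent across components, Cov(Tᵢ,Tⱼ) = Cov(Xᵢ,Xⱼ); the off-diagonal part of the true-score variance is the same as above.
True-score variance = [0.4²·0.71 + 0.3²·0.83 + 1.8²·0.64 + 0.3²·0.74] + 1.8762 = 2.3285 + 1.8762 = 4.2047.
Reliability = 4.2047 / 5.4562 = 0.771.

0.771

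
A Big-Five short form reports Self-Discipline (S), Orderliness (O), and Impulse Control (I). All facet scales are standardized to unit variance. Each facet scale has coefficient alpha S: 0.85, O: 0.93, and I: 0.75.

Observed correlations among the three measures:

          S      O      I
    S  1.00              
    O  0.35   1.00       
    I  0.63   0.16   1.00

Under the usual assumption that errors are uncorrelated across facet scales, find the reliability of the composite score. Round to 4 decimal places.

Var(S+O+I) = 3 + 2·[0.35 + 0.63 + 0.16] = 3 + 2.28 = 5.28.
Because errors are independent across components, Cov(Tᵢ,Tⱼ) = Cov(Xᵢ,Xⱼ); the off-diagonal part of the true-score variance is the same as above.
True-score variance = [0.85 + 0.93 + 0.75] + 2.28 = 2.53 + 2.28 = 4.81.
Reliability = 4.81 / 5.28 = 0.9110.

0.9110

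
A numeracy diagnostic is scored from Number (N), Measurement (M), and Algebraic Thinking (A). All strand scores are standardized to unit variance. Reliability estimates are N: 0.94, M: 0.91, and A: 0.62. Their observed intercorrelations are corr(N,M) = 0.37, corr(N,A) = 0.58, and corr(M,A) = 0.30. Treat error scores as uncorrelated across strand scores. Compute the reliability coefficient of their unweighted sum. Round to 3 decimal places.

0.904

Var(N+M+A) = 3 + 2·[0.37 + 0.58 + 0.30] = 3 + 2.5 = 5.5.
Under uncorrelated errors the observed covariances equal the true-score covariances, so only the own-variance terms attenuate.
True-score variance = [0.94 + 0.91 + 0.62] + 2.5 = 2.47 + 2.5 = 4.97.
Reliability = 4.97 / 5.5 = 0.904.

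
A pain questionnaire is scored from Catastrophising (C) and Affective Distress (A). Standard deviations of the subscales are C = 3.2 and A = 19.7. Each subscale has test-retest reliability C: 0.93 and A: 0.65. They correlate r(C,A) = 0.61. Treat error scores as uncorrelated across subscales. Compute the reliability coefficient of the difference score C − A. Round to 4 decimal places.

Var(C−A) = 3.2² + 19.7² − 2·3.2·19.7·0.61 = 398.33 − 76.9088 = 321.421.
With uncorrelated errors the cross-covariances are all true-score covariance, so they carry over unchanged; only the diagonal terms shrink to ρᵢσᵢ².
True-score variance = [3.2²·0.93 + 19.7²·0.65] − 76.9088 = 261.782 − 76.9088 = 184.873.
Reliability = 184.873 / 321.421 = 0.5752.

0.5752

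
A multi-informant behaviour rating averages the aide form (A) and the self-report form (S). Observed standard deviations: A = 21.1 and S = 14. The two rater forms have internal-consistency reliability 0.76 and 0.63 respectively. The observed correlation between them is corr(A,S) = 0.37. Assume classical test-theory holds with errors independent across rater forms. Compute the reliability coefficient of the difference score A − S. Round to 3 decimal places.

Var(A−S) = 21.1² + 14² − 2·21.1·14·0.37 = 641.21 − 218.596 = 422.614.
Under uncorrelated errors the observed covariances equal the true-score covariances, so only the own-variance terms attenuate.
True-score variance = [21.1²·0.76 + 14²·0.63] − 218.596 = 461.84 − 218.596 = 243.244.
Reliability = 243.244 / 422.614 = 0.576.

0.576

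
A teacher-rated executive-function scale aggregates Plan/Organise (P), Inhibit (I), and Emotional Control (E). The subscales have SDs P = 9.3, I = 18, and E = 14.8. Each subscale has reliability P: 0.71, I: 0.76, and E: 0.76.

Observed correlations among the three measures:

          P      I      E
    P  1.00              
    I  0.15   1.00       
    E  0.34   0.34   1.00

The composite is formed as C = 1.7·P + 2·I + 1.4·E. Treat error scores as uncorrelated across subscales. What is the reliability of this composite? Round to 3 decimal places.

Var(C) = 1.7²·9.3² + 2²·18² + 1.4²·14.8² + 2·[3.4·9.3·18·0.15 + 2.38·9.3·14.8·0.34 + 2.8·18·14.8·0.34] = 1975.27 + 900.73 = 2876.
Under uncorrelated errors the observed covariances equal the true-score covariances, so only the own-variance terms attenuate.
True-score variance = [1.7²·9.3²·0.71 + 2²·18²·0.76 + 1.4²·14.8²·0.76] + 900.73 = 1488.71 + 900.73 = 2389.44.
Reliability = 2389.44 / 2876 = 0.831.

0.831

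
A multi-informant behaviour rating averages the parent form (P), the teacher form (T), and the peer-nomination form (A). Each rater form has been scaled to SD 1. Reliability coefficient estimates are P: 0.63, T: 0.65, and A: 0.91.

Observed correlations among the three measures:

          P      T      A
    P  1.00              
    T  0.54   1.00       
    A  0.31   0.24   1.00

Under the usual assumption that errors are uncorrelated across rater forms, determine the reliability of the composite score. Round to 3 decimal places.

0.844

Var(P+T+A) = 3 + 2·[0.54 + 0.31 + 0.24] = 3 + 2.18 = 5.18.
With uncorrelated errors the cross-covariances are all true-score covariance, so they carry over unchanged; only the diagonal terms shrink to ρᵢσᵢ².
True-score variance = [0.63 + 0.65 + 0.91] + 2.18 = 2.19 + 2.18 = 4.37.
Reliability = 4.37 / 5.18 = 0.844.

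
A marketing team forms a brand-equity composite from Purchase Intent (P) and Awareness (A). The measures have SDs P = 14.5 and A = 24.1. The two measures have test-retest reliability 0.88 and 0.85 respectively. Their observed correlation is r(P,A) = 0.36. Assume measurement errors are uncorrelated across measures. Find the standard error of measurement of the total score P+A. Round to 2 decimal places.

Var(total) = 791.06 + 251.604 = 1042.66.
True-score variance = 678.709 + 251.604 = 930.313, so reliability = 0.8922.
Error variance = 1042.66 − 930.313 = 112.351; SEM = √112.351 = 10.60.

10.60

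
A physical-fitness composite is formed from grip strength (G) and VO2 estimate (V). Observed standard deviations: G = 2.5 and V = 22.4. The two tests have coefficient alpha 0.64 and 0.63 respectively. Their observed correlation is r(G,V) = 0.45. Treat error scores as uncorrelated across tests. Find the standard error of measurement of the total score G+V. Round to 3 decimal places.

13.708

Var(total) = 508.01 + 50.4 = 558.41.
True-score variance = 320.109 + 50.4 = 370.509, so reliability = 0.6635.
Error variance = 558.41 − 370.509 = 187.901; SEM = √187.901 = 13.708.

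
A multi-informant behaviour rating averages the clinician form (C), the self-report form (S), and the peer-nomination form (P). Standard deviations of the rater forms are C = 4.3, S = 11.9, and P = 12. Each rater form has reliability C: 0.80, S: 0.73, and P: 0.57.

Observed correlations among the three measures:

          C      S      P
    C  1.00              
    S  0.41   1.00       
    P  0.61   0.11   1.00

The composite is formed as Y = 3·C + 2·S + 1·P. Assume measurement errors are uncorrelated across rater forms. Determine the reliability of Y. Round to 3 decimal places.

Var(Y) = 3²·4.3² + 2²·11.9² + 12² + 2·[6·4.3·11.9·0.41 + 3·4.3·12·0.61 + 2·11.9·12·0.11] = 876.85 + 503.444 = 1380.29.
With uncorrelated errors the cross-covariances are all true-score covariance, so they carry over unchanged; only the diagonal terms shrink to ρᵢσᵢ².
True-score variance = [3²·4.3²·0.80 + 2²·11.9²·0.73 + 12²·0.57] + 503.444 = 628.709 + 503.444 = 1132.15.
Reliability = 1132.15 / 1380.29 = 0.820.

0.820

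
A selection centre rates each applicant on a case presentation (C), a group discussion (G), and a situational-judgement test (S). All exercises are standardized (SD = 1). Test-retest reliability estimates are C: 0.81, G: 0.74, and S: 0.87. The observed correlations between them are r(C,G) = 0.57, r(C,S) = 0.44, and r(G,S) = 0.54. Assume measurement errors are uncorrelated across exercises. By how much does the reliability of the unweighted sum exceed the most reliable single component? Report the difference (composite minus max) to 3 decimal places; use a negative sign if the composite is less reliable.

Var(sum) = 3 + 3.1 = 6.1; true-score variance = 2.42 + 3.1 = 5.52; composite reliability = 0.9049.
Max component reliability = 0.8700.
Difference = 0.9049 − 0.8700 = 0.035.

0.035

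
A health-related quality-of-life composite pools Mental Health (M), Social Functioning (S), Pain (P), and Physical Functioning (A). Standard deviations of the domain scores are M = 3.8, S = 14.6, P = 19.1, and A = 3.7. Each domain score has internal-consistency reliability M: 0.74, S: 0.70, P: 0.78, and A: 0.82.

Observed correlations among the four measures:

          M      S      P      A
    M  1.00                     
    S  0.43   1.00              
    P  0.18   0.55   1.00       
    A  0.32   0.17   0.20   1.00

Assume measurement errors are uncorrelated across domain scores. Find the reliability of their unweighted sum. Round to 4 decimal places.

0.8557

Var(M+S+P+A) = 3.8² + 14.6² + 19.1² + 3.7² + 2·[3.8·14.6·0.43 + 3.8·19.1·0.18 + 3.8·3.7·0.32 + 14.6·19.1·0.55 + 14.6·3.7·0.17 + 19.1·3.7·0.20] = 606.1 + 436.221 = 1042.32.
With uncorrelated errors the cross-covariances are all true-score covariance, so they carry over unchanged; only the diagonal terms shrink to ρᵢσᵢ².
True-score variance = [3.8²·0.74 + 14.6²·0.70 + 19.1²·0.78 + 3.7²·0.82] + 436.221 = 455.675 + 436.221 = 891.896.
Reliability = 891.896 / 1042.32 = 0.8557.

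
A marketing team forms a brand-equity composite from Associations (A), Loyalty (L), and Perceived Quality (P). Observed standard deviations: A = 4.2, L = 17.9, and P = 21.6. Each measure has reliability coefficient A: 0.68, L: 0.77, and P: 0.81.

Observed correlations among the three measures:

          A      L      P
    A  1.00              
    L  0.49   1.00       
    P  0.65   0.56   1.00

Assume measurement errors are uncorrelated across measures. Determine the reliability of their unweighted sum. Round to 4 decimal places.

Var(A+L+P) = 4.2² + 17.9² + 21.6² + 2·[4.2·17.9·0.49 + 4.2·21.6·0.65 + 17.9·21.6·0.56] = 804.61 + 624.649 = 1429.26.
Because errors are independent across components, Cov(Tᵢ,Tⱼ) = Cov(Xᵢ,Xⱼ); the off-diagonal part of the true-score variance is the same as above.
True-score variance = [4.2²·0.68 + 17.9²·0.77 + 21.6²·0.81] + 624.649 = 636.625 + 624.649 = 1261.27.
Reliability = 1261.27 / 1429.26 = 0.8825.

0.8825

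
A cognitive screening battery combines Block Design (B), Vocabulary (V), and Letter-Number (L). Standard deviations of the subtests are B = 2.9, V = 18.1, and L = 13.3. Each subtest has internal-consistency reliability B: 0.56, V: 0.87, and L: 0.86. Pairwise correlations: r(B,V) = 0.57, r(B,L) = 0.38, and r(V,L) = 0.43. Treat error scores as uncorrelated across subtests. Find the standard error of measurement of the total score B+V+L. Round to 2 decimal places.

8.43

Var(total) = 512.91 + 296.18 = 809.09.
True-score variance = 441.856 + 296.18 = 738.035, so reliability = 0.9122.
Error variance = 809.09 − 738.035 = 71.0543; SEM = √71.0543 = 8.43.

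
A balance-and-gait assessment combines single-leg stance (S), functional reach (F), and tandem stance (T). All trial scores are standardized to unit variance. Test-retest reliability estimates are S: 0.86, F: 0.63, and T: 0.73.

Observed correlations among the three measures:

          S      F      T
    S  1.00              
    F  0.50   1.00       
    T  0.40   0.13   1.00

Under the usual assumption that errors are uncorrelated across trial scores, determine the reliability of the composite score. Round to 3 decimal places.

Var(S+F+T) = 3 + 2·[0.50 + 0.40 + 0.13] = 3 + 2.06 = 5.06.
Under uncorrelated errors the observed covariances equal the true-score covariances, so only the own-variance terms attenuate.
True-score variance = [0.86 + 0.63 + 0.73] + 2.06 = 2.22 + 2.06 = 4.28.
Reliability = 4.28 / 5.06 = 0.846.

0.846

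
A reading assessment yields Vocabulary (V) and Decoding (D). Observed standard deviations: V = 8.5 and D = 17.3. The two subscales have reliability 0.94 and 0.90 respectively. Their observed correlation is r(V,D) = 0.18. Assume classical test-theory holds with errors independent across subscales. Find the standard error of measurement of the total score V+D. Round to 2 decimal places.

5.85

Var(total) = 371.54 + 52.938 = 424.478.
True-score variance = 337.276 + 52.938 = 390.214, so reliability = 0.9193.
Error variance = 424.478 − 390.214 = 34.264; SEM = √34.264 = 5.85.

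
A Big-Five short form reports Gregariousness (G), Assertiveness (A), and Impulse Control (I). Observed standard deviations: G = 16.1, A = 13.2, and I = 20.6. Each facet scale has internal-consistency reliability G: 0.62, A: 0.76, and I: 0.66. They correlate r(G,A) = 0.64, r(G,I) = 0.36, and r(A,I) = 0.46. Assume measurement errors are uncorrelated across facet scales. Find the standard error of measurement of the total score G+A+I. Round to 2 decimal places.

16.87

Var(total) = 857.81 + 760.987 = 1618.8.
True-score variance = 573.21 + 760.987 = 1334.2, so reliability = 0.8242.
Error variance = 1618.8 − 1334.2 = 284.6; SEM = √284.6 = 16.87.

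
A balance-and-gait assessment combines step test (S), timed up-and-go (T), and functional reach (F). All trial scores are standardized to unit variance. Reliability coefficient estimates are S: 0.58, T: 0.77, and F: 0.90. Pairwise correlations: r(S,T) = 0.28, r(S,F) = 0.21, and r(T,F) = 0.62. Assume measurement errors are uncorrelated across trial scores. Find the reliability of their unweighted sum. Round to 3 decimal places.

Var(S+T+F) = 3 + 2·[0.28 + 0.21 + 0.62] = 3 + 2.22 = 5.22.
Under uncorrelated errors the observed covariances equal the true-score covariances, so only the own-variance terms attenuate.
True-score variance = [0.58 + 0.77 + 0.90] + 2.22 = 2.25 + 2.22 = 4.47.
Reliability = 4.47 / 5.22 = 0.856.

0.856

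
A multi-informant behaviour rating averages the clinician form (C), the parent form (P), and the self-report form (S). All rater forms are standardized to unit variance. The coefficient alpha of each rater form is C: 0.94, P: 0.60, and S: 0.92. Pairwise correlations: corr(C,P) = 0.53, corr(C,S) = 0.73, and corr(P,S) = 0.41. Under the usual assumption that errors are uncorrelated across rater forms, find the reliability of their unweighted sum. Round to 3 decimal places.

0.915

Var(C+P+S) = 3 + 2·[0.53 + 0.73 + 0.41] = 3 + 3.34 = 6.34.
Because errors are independent across components, Cov(Tᵢ,Tⱼ) = Cov(Xᵢ,Xⱼ); the off-diagonal part of the true-score variance is the same as above.
True-score variance = [0.94 + 0.60 + 0.92] + 3.34 = 2.46 + 3.34 = 5.8.
Reliability = 5.8 / 6.34 = 0.915.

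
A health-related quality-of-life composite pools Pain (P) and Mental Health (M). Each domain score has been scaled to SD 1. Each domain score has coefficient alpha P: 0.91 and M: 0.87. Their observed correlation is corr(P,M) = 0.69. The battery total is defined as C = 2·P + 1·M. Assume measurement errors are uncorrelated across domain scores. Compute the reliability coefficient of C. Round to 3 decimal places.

Var(C) = 2² + 1 + 2·[2·0.69] = 5 + 2.76 = 7.76.
Because errors are independent across components, Cov(Tᵢ,Tⱼ) = Cov(Xᵢ,Xⱼ); the off-diagonal part of the true-score variance is the same as above.
True-score variance = [2²·0.91 + 0.87] + 2.76 = 4.51 + 2.76 = 7.27.
Reliability = 7.27 / 7.76 = 0.937.

0.937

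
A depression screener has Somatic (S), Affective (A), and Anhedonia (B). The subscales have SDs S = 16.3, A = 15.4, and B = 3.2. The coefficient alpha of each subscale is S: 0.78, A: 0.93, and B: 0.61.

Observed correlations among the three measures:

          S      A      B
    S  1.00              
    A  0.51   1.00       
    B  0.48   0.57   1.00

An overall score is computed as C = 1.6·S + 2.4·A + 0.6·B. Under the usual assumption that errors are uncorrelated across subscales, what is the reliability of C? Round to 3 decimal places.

0.922

Var(C) = 1.6²·16.3² + 2.4²·15.4² + 0.6²·3.2² + 2·[3.84·16.3·15.4·0.51 + 0.96·16.3·3.2·0.48 + 1.44·15.4·3.2·0.57] = 2049.89 + 1112.16 = 3162.06.
Under uncorrelated errors the observed covariances equal the true-score covariances, so only the own-variance terms attenuate.
True-score variance = [1.6²·16.3²·0.78 + 2.4²·15.4²·0.93 + 0.6²·3.2²·0.61] + 1112.16 = 1803.2 + 1112.16 = 2915.36.
Reliability = 2915.36 / 3162.06 = 0.922.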